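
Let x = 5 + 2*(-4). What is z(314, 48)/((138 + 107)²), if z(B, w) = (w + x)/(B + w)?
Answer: 9/4345810 ≈ 2.0710e-6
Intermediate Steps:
x = -3 (x = 5 - 8 = -3)
z(B, w) = (-3 + w)/(B + w) (z(B, w) = (w - 3)/(B + w) = (-3 + w)/(B + w))
z(314, 48)/((138 + 107)²) = ((-3 + 48)/(314 + 48))/((138 + 107)²) = (45/362)/(245²) = ((1/362)*45)/60025 = (45/362)*(1/60025) = 9/4345810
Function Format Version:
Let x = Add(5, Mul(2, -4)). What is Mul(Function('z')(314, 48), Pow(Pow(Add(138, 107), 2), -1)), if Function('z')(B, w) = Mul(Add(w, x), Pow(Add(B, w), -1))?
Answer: Rational(9, 4345810) ≈ 2.0710e-6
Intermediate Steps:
x = -3 (x = Add(5, -8) = -3)
Function('z')(B, w) = Mul(Pow(Add(B, w), -1), Add(-3, w)) (Function('z')(B, w) = Mul(Add(w, -3), Pow(Add(B, w), -1)) = Mul(Add(-3, w), Pow(Add(B, w), -1)) = Mul(Pow(Add(B, w), -1), Add(-3, w)))
Mul(Function('z')(314, 48), Pow(Pow(Add(138, 107), 2), -1)) = Mul(Mul(Pow(Add(314, 48), -1), Add(-3, 48)), Pow(Pow(Add(138, 107), 2), -1)) = Mul(Mul(Pow(362, -1), 45), Pow(Pow(245, 2), -1)) = Mul(Mul(Rational(1, 362), 45), Pow(60025, -1)) = Mul(Rational(45, 362), Rational(1, 60025)) = Rational(9, 4345810)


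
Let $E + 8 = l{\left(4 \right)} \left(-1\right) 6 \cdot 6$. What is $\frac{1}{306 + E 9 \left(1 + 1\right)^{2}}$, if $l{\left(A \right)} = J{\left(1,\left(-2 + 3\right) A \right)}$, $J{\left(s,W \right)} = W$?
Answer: $- \frac{1}{5166} \approx -0.00019357$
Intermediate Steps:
$l{\left(A \right)} = A$ ($l{\left(A \right)} = \left(-2 + 3\right) A = 1 A = A$)
$E = -152$ ($E = -8 + 4 \left(-1\right) 6 \cdot 6 = -8 - 144 = -152$)
$\frac{1}{306 + E 9 \left(1 + 1\right)^{2}} = \frac{1}{306 + \left(-152\right) 9 \left(1 + 1\right)^{2}} = \frac{1}{306 - 1368 \cdot 2^{2}} = \frac{1}{306 - 5472} = \frac{1}{-5166} = - \frac{1}{5166}$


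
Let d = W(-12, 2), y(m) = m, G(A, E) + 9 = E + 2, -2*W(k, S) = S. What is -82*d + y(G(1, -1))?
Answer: 74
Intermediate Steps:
W(k, S) = -S/2
G(A, E) = -7 + E (G(A, E) = -9 + (E + 2) = -9 + (2 + E) = -7 + E)
d = -1 (d = -½*2 = -1)
-82*d + y(G(1, -1)) = -82*(-1) + (-7 - 1) = 82 - 8 = 74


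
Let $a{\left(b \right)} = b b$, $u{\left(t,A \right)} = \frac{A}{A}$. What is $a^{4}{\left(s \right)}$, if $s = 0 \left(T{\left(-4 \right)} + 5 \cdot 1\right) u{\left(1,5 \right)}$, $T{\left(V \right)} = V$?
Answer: $0$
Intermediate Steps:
$u{\left(t,A \right)} = 1$
$s = 0$ ($s = 0 \left(-4 + 5 \cdot 1\right) 1 = 0 \left(-4 + 5\right) 1 = 0 \cdot 1 \cdot 1 = 0 \cdot 1 = 0$)
$a{\left(b \right)} = b^{2}$
$a^{4}{\left(s \right)} = \left(0^{2}\right)^{4} = 0^{4} = 0$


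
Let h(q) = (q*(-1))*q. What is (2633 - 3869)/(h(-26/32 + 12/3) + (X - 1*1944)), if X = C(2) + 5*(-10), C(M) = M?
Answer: 105472/170851 ≈ 0.61733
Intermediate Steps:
X = -48 (X = 2 + 5*(-10) = 2 - 50 = -48)
h(q) = -q**2 (h(q) = (-q)*q = -q**2)
(2633 - 3869)/(h(-26/32 + 12/3) + (X - 1*1944)) = (2633 - 3869)/(-(-26/32 + 12/3)**2 + (-48 - 1*1944)) = -1236/(-(-26*1/32 + 12*(1/3))**2 + (-48 - 1944)) = -1236/(-(-13/16 + 4)**2 - 1992) = -1236/(-(51/16)**2 - 1992) = -1236/(-1*2601/256 - 1992) = -1236/(-2601/256 - 1992) = -1236/(-512553/256) = -1236*(-256/512553) = 105472/170851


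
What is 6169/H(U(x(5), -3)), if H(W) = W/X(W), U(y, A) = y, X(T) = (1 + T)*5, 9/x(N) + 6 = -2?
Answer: 30845/9 ≈ 3427.2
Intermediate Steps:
x(N) = -9/8 (x(N) = 9/(-6 - 2) = 9/(-8) = 9*(-⅛) = -9/8)
X(T) = 5 + 5*T
H(W) = W/(5 + 5*W)
6169/H(U(x(5), -3)) = 6169/(((⅕)*(-9/8)/(1 - 9/8))) = 6169/(((⅕)*(-9/8)/(-⅛))) = 6169/(((⅕)*(-9/8)*(-8))) = 6169/(9/5) = 6169*(5/9) = 30845/9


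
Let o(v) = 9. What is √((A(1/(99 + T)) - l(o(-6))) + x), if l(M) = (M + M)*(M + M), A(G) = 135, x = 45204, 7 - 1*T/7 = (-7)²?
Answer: √45015 ≈ 212.17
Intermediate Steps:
T = -294 (T = 49 - 7*(-7)² = 49 - 7*49 = 49 - 343 = -294)
l(M) = 4*M² (l(M) = (2*M)*(2*M) = 4*M²)
√((A(1/(99 + T)) - l(o(-6))) + x) = √((135 - 4*9²) + 45204) = √((135 - 4*81) + 45204) = √((135 - 1*324) + 45204) = √((135 - 324) + 45204) = √(-189 + 45204) = √45015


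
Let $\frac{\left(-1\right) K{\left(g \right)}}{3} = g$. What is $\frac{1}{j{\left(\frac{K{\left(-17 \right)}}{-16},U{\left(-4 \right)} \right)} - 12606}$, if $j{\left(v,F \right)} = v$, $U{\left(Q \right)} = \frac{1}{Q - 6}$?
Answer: $- \frac{16}{201747} \approx -7.9307 \cdot 10^{-5}$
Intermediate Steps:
$K{\left(g \right)} = - 3 g$
$U{\left(Q \right)} = \frac{1}{-6 + Q}$
$\frac{1}{j{\left(\frac{K{\left(-17 \right)}}{-16},U{\left(-4 \right)} \right)} - 12606} = \frac{1}{\frac{\left(-3\right) \left(-17\right)}{-16} - 12606} = \frac{1}{51 \left(- \frac{1}{16}\right) - 12606} = \frac{1}{- \frac{51}{16} - 12606} = \frac{1}{- \frac{201747}{16}} = - \frac{16}{201747}$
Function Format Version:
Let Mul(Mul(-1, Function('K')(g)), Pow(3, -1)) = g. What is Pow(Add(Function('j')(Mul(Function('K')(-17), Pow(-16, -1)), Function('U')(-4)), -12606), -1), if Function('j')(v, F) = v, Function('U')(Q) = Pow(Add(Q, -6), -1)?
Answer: Rational(-16, 201747) ≈ -7.9307e-5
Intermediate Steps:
Function('K')(g) = Mul(-3, g)
Function('U')(Q) = Pow(Add(-6, Q), -1)
Pow(Add(Function('j')(Mul(Function('K')(-17), Pow(-16, -1)), Function('U')(-4)), -12606), -1) = Pow(Add(Mul(Mul(-3, -17), Pow(-16, -1)), -12606), -1) = Pow(Add(Mul(51, Rational(-1, 16)), -12606), -1) = Pow(Add(Rational(-51, 16), -12606), -1) = Pow(Rational(-201747, 16), -1) = Rational(-16, 201747)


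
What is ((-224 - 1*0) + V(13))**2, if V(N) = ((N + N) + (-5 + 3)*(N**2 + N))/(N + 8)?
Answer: 25421764/441 ≈ 57646.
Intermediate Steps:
V(N) = -2*N**2/(8 + N) (V(N) = (2*N - 2*(N + N**2))/(8 + N) = (2*N + (-2*N - 2*N**2))/(8 + N) = (-2*N**2)/(8 + N) = -2*N**2/(8 + N))
((-224 - 1*0) + V(13))**2 = ((-224 - 1*0) - 2*13**2/(8 + 13))**2 = ((-224 + 0) - 2*169/21)**2 = (-224 - 2*169*1/21)**2 = (-224 - 338/21)**2 = (-5042/21)**2 = 25421764/441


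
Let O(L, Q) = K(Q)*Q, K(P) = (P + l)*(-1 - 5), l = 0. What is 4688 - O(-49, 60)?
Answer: 26288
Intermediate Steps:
K(P) = -6*P (K(P) = (P + 0)*(-1 - 5) = P*(-6) = -6*P)
O(L, Q) = -6*Q² (O(L, Q) = (-6*Q)*Q = -6*Q²)
4688 - O(-49, 60) = 4688 - (-6)*60² = 4688 - (-6)*3600 = 4688 - 1*(-21600) = 4688 + 21600 = 26288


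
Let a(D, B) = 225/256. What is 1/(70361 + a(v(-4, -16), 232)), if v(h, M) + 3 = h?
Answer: 256/18012641 ≈ 1.4212e-5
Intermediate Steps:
v(h, M) = -3 + h
a(D, B) = 225/256 (a(D, B) = 225*(1/256) = 225/256)
1/(70361 + a(v(-4, -16), 232)) = 1/(70361 + 225/256) = 1/(18012641/256) = 256/18012641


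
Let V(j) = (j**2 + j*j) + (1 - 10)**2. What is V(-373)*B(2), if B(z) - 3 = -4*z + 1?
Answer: -1113356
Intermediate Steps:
B(z) = 4 - 4*z (B(z) = 3 + (-4*z + 1) = 3 + (1 - 4*z) = 4 - 4*z)
V(j) = 81 + 2*j**2 (V(j) = (j**2 + j**2) + (-9)**2 = 2*j**2 + 81 = 81 + 2*j**2)
V(-373)*B(2) = (81 + 2*(-373)**2)*(4 - 4*2) = (81 + 2*139129)*(4 - 8) = (81 + 278258)*(-4) = 278339*(-4) = -1113356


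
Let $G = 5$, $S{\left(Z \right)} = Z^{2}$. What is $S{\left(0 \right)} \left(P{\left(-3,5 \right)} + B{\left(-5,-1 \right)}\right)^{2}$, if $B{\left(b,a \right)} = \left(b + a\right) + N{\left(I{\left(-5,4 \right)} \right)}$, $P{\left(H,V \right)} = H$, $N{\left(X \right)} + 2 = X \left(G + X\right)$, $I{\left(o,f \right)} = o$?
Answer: $0$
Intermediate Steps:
$N{\left(X \right)} = -2 + X \left(5 + X\right)$
$B{\left(b,a \right)} = -2 + a + b$ ($B{\left(b,a \right)} = \left(b + a\right) + \left(-2 + \left(-5\right)^{2} + 5 \left(-5\right)\right) = \left(a + b\right) - 2 = -2 + a + b$)
$S{\left(0 \right)} \left(P{\left(-3,5 \right)} + B{\left(-5,-1 \right)}\right)^{2} = 0^{2} \left(-3 - 8\right)^{2} = 0 \left(-3 - 8\right)^{2} = 0 \left(-11\right)^{2} = 0 \cdot 121 = 0$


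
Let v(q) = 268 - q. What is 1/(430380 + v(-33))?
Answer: 1/430681 ≈ 2.3219e-6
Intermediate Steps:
1/(430380 + v(-33)) = 1/(430380 + (268 - 1*(-33))) = 1/(430380 + (268 + 33)) = 1/(430380 + 301) = 1/430681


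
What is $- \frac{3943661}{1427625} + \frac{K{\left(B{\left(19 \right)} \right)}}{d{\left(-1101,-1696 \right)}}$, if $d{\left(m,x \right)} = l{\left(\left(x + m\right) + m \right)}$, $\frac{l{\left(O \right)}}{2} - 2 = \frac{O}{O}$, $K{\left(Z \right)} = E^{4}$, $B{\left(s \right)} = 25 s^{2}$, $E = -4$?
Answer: $\frac{56968339}{1427625} \approx 39.904$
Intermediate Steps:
$K{\left(Z \right)} = 256$ ($K{\left(Z \right)} = \left(-4\right)^{4} = 256$)
$l{\left(O \right)} = 6$ ($l{\left(O \right)} = 4 + 2 \frac{O}{O} = 4 + 2 \cdot 1 = 4 + 2 = 6$)
$d{\left(m,x \right)} = 6$
$- \frac{3943661}{1427625} + \frac{K{\left(B{\left(19 \right)} \right)}}{d{\left(-1101,-1696 \right)}} = - \frac{3943661}{1427625} + \frac{256}{6} = \left(-3943661\right) \frac{1}{1427625} + 256 \cdot \frac{1}{6} = - \frac{3943661}{1427625} + \frac{128}{3} = \frac{56968339}{1427625}$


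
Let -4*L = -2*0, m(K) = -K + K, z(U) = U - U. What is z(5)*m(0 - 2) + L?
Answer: 0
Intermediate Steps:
z(U) = 0
m(K) = 0
L = 0 (L = -(-1)*0/2 = -1/4*0 = 0)
z(5)*m(0 - 2) + L = 0*0 + 0 = 0 + 0 = 0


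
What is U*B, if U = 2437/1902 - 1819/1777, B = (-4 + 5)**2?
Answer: 870811/3379854 ≈ 0.25765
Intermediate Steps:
B = 1 (B = 1**2 = 1)
U = 870811/3379854 (U = 2437*(1/1902) - 1819*1/1777 = 2437/1902 - 1819/1777 = 870811/3379854 ≈ 0.25765)
U*B = (870811/3379854)*1 = 870811/3379854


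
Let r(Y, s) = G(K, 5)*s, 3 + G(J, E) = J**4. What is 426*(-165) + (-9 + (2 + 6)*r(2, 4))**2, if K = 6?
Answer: 1711158399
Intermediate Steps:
G(J, E) = -3 + J**4
r(Y, s) = 1293*s (r(Y, s) = (-3 + 6**4)*s = (-3 + 1296)*s = 1293*s)
426*(-165) + (-9 + (2 + 6)*r(2, 4))**2 = 426*(-165) + (-9 + (2 + 6)*(1293*4))**2 = -70290 + (-9 + 8*5172)**2 = -70290 + (-9 + 41376)**2 = -70290 + 41367**2 = -70290 + 1711228689 = 1711158399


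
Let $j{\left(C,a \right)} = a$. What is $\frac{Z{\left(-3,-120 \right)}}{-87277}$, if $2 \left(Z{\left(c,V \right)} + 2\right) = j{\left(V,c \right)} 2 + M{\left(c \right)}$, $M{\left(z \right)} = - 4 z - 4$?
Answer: $\frac{1}{87277} \approx 1.1458 \cdot 10^{-5}$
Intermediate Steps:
$M{\left(z \right)} = -4 - 4 z$
$Z{\left(c,V \right)} = -4 - c$ ($Z{\left(c,V \right)} = -2 + \frac{c 2 - \left(4 + 4 c\right)}{2} = -2 + \frac{2 c - \left(4 + 4 c\right)}{2} = -2 + \frac{-4 - 2 c}{2} = -2 - \left(2 + c\right) = -4 - c$)
$\frac{Z{\left(-3,-120 \right)}}{-87277} = \frac{-4 - -3}{-87277} = \left(-4 + 3\right) \left(- \frac{1}{87277}\right) = \left(-1\right) \left(- \frac{1}{87277}\right) = \frac{1}{87277}$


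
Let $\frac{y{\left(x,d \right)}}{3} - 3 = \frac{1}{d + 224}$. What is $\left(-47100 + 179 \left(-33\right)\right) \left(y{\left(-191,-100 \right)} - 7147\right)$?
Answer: $\frac{46916972763}{124} \approx 3.7836 \cdot 10^{8}$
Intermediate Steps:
$y{\left(x,d \right)} = 9 + \frac{3}{224 + d}$ ($y{\left(x,d \right)} = 9 + \frac{3}{d + 224} = 9 + \frac{3}{224 + d}$)
$\left(-47100 + 179 \left(-33\right)\right) \left(y{\left(-191,-100 \right)} - 7147\right) = \left(-47100 + 179 \left(-33\right)\right) \left(\frac{3 \left(673 + 3 \left(-100\right)\right)}{224 - 100} - 7147\right) = \left(-47100 - 5907\right) \left(\frac{3 \left(673 - 300\right)}{124} - 7147\right) = - 53007 \left(3 \cdot \frac{1}{124} \cdot 373 - 7147\right) = - 53007 \left(\frac{1119}{124} - 7147\right) = \left(-53007\right) \left(- \frac{885109}{124}\right) = \frac{46916972763}{124}$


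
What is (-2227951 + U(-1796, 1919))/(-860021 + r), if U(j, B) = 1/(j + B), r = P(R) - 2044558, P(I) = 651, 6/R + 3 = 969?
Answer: 68509493/89295786 ≈ 0.76722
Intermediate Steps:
R = 1/161 (R = 6/(-3 + 969) = 6/966 = 6*(1/966) = 1/161 ≈ 0.0062112)
r = -2043907 (r = 651 - 2044558 = -2043907)
U(j, B) = 1/(B + j)
(-2227951 + U(-1796, 1919))/(-860021 + r) = (-2227951 + 1/(1919 - 1796))/(-860021 - 2043907) = (-2227951 + 1/123)/(-2903928) = (-2227951 + 1/123)*(-1/2903928) = -274037972/123*(-1/2903928) = 68509493/89295786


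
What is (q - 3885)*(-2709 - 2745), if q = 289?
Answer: 19612584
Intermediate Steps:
(q - 3885)*(-2709 - 2745) = (289 - 3885)*(-2709 - 2745) = -3596*(-5454) = 19612584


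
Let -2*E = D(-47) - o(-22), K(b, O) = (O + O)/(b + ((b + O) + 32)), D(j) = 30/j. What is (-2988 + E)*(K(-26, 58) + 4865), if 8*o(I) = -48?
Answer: -684263214/47 ≈ -1.4559e+7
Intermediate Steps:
o(I) = -6 (o(I) = (⅛)*(-48) = -6)
K(b, O) = 2*O/(32 + O + 2*b) (K(b, O) = (2*O)/(b + ((O + b) + 32)) = (2*O)/(b + (32 + O + b)) = (2*O)/(32 + O + 2*b) = 2*O/(32 + O + 2*b))
E = -126/47 (E = -(30/(-47) - 1*(-6))/2 = -(30*(-1/47) + 6)/2 = -(-30/47 + 6)/2 = -½*252/47 = -126/47 ≈ -2.6809)
(-2988 + E)*(K(-26, 58) + 4865) = (-2988 - 126/47)*(2*58/(32 + 58 + 2*(-26)) + 4865) = -140562*(2*58/(32 + 58 - 52) + 4865)/47 = -140562*(2*58/38 + 4865)/47 = -140562*(2*58*(1/38) + 4865)/47 = -140562*(58/19 + 4865)/47 = -140562/47*92493/19 = -684263214/47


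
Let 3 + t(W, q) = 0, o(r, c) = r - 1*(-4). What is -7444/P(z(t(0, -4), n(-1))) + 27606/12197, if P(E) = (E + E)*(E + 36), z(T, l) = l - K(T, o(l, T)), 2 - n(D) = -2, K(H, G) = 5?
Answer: 46363444/426895 ≈ 108.61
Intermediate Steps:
o(r, c) = 4 + r (o(r, c) = r + 4 = 4 + r)
n(D) = 4 (n(D) = 2 - 1*(-2) = 2 + 2 = 4)
t(W, q) = -3 (t(W, q) = -3 + 0 = -3)
z(T, l) = -5 + l (z(T, l) = l - 1*5 = l - 5 = -5 + l)
P(E) = 2*E*(36 + E) (P(E) = (2*E)*(36 + E) = 2*E*(36 + E))
-7444/P(z(t(0, -4), n(-1))) + 27606/12197 = -7444*1/(2*(-5 + 4)*(36 + (-5 + 4))) + 27606/12197 = -7444*(-1/(2*(36 - 1))) + 27606*(1/12197) = -7444/(2*(-1)*35) + 27606/12197 = -7444/(-70) + 27606/12197 = -7444*(-1/70) + 27606/12197 = 3722/35 + 27606/12197 = 46363444/426895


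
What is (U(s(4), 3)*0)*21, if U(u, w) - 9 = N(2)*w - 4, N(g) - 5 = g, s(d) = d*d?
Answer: 0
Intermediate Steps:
s(d) = d²
N(g) = 5 + g
U(u, w) = 5 + 7*w (U(u, w) = 9 + ((5 + 2)*w - 4) = 9 + (7*w - 4) = 9 + (-4 + 7*w) = 5 + 7*w)
(U(s(4), 3)*0)*21 = ((5 + 7*3)*0)*21 = ((5 + 21)*0)*21 = (26*0)*21 = 0*21 = 0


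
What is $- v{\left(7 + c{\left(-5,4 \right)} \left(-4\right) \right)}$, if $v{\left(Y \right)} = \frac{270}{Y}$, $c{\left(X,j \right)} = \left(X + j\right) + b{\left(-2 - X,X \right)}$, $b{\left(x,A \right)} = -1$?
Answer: $-18$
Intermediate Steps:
$c{\left(X,j \right)} = -1 + X + j$ ($c{\left(X,j \right)} = \left(X + j\right) - 1 = -1 + X + j$)
$- v{\left(7 + c{\left(-5,4 \right)} \left(-4\right) \right)} = - \frac{270}{7 + \left(-1 - 5 + 4\right) \left(-4\right)} = - \frac{270}{7 - -8} = - \frac{270}{7 + 8} = - \frac{270}{15} = \left(-1\right) 18 = -18$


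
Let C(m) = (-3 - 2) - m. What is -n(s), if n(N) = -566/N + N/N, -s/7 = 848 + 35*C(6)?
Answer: -3807/3241 ≈ -1.1746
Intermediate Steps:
C(m) = -5 - m
s = -3241 (s = -7*(848 + 35*(-5 - 1*6)) = -7*(848 + 35*(-5 - 6)) = -7*(848 + 35*(-11)) = -7*(848 - 385) = -7*463 = -3241)
n(N) = 1 - 566/N (n(N) = -566/N + 1 = 1 - 566/N)
-n(s) = -(-566 - 3241)/(-3241) = -(-1)*(-3807)/3241 = -1*3807/3241 = -3807/3241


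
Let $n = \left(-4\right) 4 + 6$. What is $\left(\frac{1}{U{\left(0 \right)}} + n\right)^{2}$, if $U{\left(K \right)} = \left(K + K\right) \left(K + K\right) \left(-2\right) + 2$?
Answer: $\frac{361}{4} \approx 90.25$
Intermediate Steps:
$U{\left(K \right)} = 2 - 8 K^{2}$ ($U{\left(K \right)} = 2 K 2 K \left(-2\right) + 2 = 4 K^{2} \left(-2\right) + 2 = - 8 K^{2} + 2 = 2 - 8 K^{2}$)
$n = -10$ ($n = -16 + 6 = -10$)
$\left(\frac{1}{U{\left(0 \right)}} + n\right)^{2} = \left(\frac{1}{2 - 8 \cdot 0^{2}} - 10\right)^{2} = \left(\frac{1}{2 - 0} - 10\right)^{2} = \left(\frac{1}{2 + 0} - 10\right)^{2} = \left(\frac{1}{2} - 10\right)^{2} = \left(- \frac{19}{2}\right)^{2} = \frac{361}{4}$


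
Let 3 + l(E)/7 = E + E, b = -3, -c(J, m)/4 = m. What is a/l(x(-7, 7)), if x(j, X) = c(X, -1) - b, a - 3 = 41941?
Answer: 5992/11 ≈ 544.73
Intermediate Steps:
a = 41944 (a = 3 + 41941 = 41944)
c(J, m) = -4*m
x(j, X) = 7 (x(j, X) = -4*(-1) - 1*(-3) = 4 + 3 = 7)
l(E) = -21 + 14*E (l(E) = -21 + 7*(E + E) = -21 + 7*(2*E) = -21 + 14*E)
a/l(x(-7, 7)) = 41944/(-21 + 14*7) = 41944/(-21 + 98) = 41944/77 = 41944*(1/77) = 5992/11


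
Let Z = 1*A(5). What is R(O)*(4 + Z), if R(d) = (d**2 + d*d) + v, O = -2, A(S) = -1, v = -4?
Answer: 12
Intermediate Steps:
Z = -1 (Z = 1*(-1) = -1)
R(d) = -4 + 2*d**2 (R(d) = (d**2 + d*d) - 4 = (d**2 + d**2) - 4 = 2*d**2 - 4 = -4 + 2*d**2)
R(O)*(4 + Z) = (-4 + 2*(-2)**2)*(4 - 1) = (-4 + 2*4)*3 = (-4 + 8)*3 = 4*3 = 12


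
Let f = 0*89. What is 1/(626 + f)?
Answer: 1/626 ≈ 0.0015974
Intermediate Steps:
f = 0
1/(626 + f) = 1/(626 + 0) = 1/626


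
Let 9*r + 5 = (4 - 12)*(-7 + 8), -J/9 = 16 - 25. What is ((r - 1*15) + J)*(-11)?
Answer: -6391/9 ≈ -710.11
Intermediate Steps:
J = 81 (J = -9*(16 - 25) = -9*(-9) = 81)
r = -13/9 (r = -5/9 + ((4 - 12)*(-7 + 8))/9 = -5/9 + (-8*1)/9 = -5/9 + (⅑)*(-8) = -5/9 - 8/9 = -13/9 ≈ -1.4444)
((r - 1*15) + J)*(-11) = ((-13/9 - 1*15) + 81)*(-11) = ((-13/9 - 15) + 81)*(-11) = (-148/9 + 81)*(-11) = (581/9)*(-11) = -6391/9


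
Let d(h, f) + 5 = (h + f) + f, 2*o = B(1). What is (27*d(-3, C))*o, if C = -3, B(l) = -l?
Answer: 189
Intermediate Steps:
o = -½ (o = (-1*1)/2 = (½)*(-1) = -½ ≈ -0.50000)
d(h, f) = -5 + h + 2*f (d(h, f) = -5 + ((h + f) + f) = -5 + ((f + h) + f) = -5 + (h + 2*f) = -5 + h + 2*f)
(27*d(-3, C))*o = (27*(-5 - 3 + 2*(-3)))*(-½) = (27*(-5 - 3 - 6))*(-½) = (27*(-14))*(-½) = -378*(-½) = 189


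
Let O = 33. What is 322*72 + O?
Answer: 23217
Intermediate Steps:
322*72 + O = 322*72 + 33 = 23184 + 33 = 23217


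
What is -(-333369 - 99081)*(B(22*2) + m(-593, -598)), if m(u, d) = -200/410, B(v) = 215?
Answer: 3803397750/41 ≈ 9.2766e+7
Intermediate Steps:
m(u, d) = -20/41 (m(u, d) = -200*1/410 = -20/41)
-(-333369 - 99081)*(B(22*2) + m(-593, -598)) = -(-333369 - 99081)*(215 - 20/41) = -(-432450)*8795/41 = -1*(-3803397750/41) = 3803397750/41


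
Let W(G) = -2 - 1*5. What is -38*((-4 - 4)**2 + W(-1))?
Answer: -2166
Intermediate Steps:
W(G) = -7 (W(G) = -2 - 5 = -7)
-38*((-4 - 4)**2 + W(-1)) = -38*((-4 - 4)**2 - 7) = -38*((-8)**2 - 7) = -38*(64 - 7) = -38*57 = -2166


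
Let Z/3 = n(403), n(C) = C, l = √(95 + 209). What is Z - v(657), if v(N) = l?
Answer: 1209 - 4*√19 ≈ 1191.6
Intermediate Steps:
l = 4*√19 (l = √304 = 4*√19 ≈ 17.436)
v(N) = 4*√19
Z = 1209 (Z = 3*403 = 1209)
Z - v(657) = 1209 - 4*√19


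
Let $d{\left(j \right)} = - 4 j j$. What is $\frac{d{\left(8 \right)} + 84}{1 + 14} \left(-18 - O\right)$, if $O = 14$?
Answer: $\frac{5504}{15} \approx 366.93$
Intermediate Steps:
$d{\left(j \right)} = - 4 j^{2}$
$\frac{d{\left(8 \right)} + 84}{1 + 14} \left(-18 - O\right) = \frac{- 4 \cdot 8^{2} + 84}{1 + 14} \left(-18 - 14\right) = \frac{\left(-4\right) 64 + 84}{15} \left(-18 - 14\right) = \left(-256 + 84\right) \frac{1}{15} \left(-32\right) = \left(-172\right) \frac{1}{15} \left(-32\right) = \left(- \frac{172}{15}\right) \left(-32\right) = \frac{5504}{15}$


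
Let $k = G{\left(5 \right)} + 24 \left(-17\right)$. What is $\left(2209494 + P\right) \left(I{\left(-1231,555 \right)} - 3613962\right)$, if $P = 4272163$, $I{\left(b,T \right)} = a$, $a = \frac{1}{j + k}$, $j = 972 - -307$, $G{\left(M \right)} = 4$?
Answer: $- \frac{2928057760953299}{125} \approx -2.3424 \cdot 10^{13}$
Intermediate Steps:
$j = 1279$ ($j = 972 + 307 = 1279$)
$k = -404$ ($k = 4 + 24 \left(-17\right) = 4 - 408 = -404$)
$a = \frac{1}{875}$ ($a = \frac{1}{1279 - 404} = \frac{1}{875} \approx 0.0011429$)
$I{\left(b,T \right)} = \frac{1}{875}$
$\left(2209494 + P\right) \left(I{\left(-1231,555 \right)} - 3613962\right) = \left(2209494 + 4272163\right) \left(\frac{1}{875} - 3613962\right) = 6481657 \left(- \frac{3162216749}{875}\right) = - \frac{2928057760953299}{125}$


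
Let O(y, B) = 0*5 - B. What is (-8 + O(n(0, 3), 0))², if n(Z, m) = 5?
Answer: 64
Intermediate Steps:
O(y, B) = -B (O(y, B) = 0 - B = -B)
(-8 + O(n(0, 3), 0))² = (-8 - 1*0)² = (-8 + 0)² = (-8)² = 64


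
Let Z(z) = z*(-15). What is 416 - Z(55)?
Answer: 1241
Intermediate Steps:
Z(z) = -15*z
416 - Z(55) = 416 - (-15)*55 = 416 - 1*(-825) = 416 + 825 = 1241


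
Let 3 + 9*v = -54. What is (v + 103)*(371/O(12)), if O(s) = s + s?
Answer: 53795/36 ≈ 1494.3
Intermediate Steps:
O(s) = 2*s
v = -19/3 (v = -⅓ + (⅑)*(-54) = -⅓ - 6 = -19/3 ≈ -6.3333)
(v + 103)*(371/O(12)) = (-19/3 + 103)*(371/((2*12))) = 290*(371/24)/3 = 290*(371*(1/24))/3 = (290/3)*(371/24) = 53795/36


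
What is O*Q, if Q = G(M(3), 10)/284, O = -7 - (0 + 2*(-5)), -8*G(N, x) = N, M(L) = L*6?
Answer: -27/1136 ≈ -0.023768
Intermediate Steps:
M(L) = 6*L
G(N, x) = -N/8
O = 3 (O = -7 - (0 - 10) = -7 - 1*(-10) = -7 + 10 = 3)
Q = -9/1136 (Q = -3*3/4/284 = -1/8*18*(1/284) = -9/4*1/284 = -9/1136 ≈ -0.0079225)
O*Q = 3*(-9/1136) = -27/1136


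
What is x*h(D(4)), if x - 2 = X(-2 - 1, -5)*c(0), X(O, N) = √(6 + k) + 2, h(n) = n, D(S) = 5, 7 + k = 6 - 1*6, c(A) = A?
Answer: 10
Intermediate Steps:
k = -7 (k = -7 + (6 - 1*6) = -7 + (6 - 6) = -7 + 0 = -7)
X(O, N) = 2 + I (X(O, N) = √(6 - 7) + 2 = √(-1) + 2 = I + 2 = 2 + I)
x = 2 (x = 2 + (2 + I)*0 = 2 + 0 = 2)
x*h(D(4)) = 2*5 = 10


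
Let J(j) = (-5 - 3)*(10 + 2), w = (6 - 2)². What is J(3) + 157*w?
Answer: 2416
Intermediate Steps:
w = 16 (w = 4² = 16)
J(j) = -96 (J(j) = -8*12 = -96)
J(3) + 157*w = -96 + 157*16 = -96 + 2512 = 2416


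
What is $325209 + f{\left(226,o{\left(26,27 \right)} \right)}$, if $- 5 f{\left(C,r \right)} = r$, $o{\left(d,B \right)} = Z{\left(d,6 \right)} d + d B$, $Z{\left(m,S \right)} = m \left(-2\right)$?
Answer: $325339$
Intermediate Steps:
$Z{\left(m,S \right)} = - 2 m$
$o{\left(d,B \right)} = - 2 d^{2} + B d$ ($o{\left(d,B \right)} = - 2 d d + d B = - 2 d^{2} + B d$)
$f{\left(C,r \right)} = - \frac{r}{5}$
$325209 + f{\left(226,o{\left(26,27 \right)} \right)} = 325209 - \frac{26 \left(27 - 52\right)}{5} = 325209 - \frac{26 \left(-25\right)}{5} = 325209 - -130 = 325209 + 130 = 325339$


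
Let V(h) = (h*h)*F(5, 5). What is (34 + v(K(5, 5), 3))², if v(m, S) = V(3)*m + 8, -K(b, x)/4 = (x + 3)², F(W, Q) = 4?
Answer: 84162276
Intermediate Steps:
K(b, x) = -4*(3 + x)² (K(b, x) = -4*(x + 3)² = -4*(3 + x)²)
V(h) = 4*h² (V(h) = (h*h)*4 = h²*4 = 4*h²)
v(m, S) = 8 + 36*m (v(m, S) = (4*3²)*m + 8 = (4*9)*m + 8 = 36*m + 8 = 8 + 36*m)
(34 + v(K(5, 5), 3))² = (34 + (8 + 36*(-4*(3 + 5)²)))² = (34 + (8 + 36*(-4*8²)))² = (34 + (8 + 36*(-4*64)))² = (34 + (8 + 36*(-256)))² = (34 + (8 - 9216))² = (34 - 9208)² = (-9174)² = 84162276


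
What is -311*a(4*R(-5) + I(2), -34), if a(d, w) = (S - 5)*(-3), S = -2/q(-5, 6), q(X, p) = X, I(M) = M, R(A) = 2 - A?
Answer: -21459/5 ≈ -4291.8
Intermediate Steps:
S = 2/5 (S = -2/(-5) = -2*(-1/5) = 2/5 ≈ 0.40000)
a(d, w) = 69/5 (a(d, w) = (2/5 - 5)*(-3) = -23/5*(-3) = 69/5)
-311*a(4*R(-5) + I(2), -34) = -311*69/5 = -21459/5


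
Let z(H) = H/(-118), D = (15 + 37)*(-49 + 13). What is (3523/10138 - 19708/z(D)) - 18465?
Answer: -899049866/45621 ≈ -19707.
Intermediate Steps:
D = -1872 (D = 52*(-36) = -1872)
z(H) = -H/118 (z(H) = H*(-1/118) = -H/118)
(3523/10138 - 19708/z(D)) - 18465 = (3523/10138 - 19708/((-1/118*(-1872)))) - 18465 = (3523*(1/10138) - 19708/936/59) - 18465 = (3523/10138 - 19708*59/936) - 18465 = (3523/10138 - 22361/18) - 18465 = -56658101/45621 - 18465 = -899049866/45621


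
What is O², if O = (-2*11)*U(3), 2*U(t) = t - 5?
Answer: 484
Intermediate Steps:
U(t) = -5/2 + t/2 (U(t) = (t - 5)/2 = (-5 + t)/2 = -5/2 + t/2)
O = 22 (O = (-2*11)*(-5/2 + (½)*3) = -22*(-5/2 + 3/2) = -22*(-1) = 22)
O² = 22² = 484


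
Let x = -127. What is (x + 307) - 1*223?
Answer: -43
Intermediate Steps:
(x + 307) - 1*223 = (-127 + 307) - 1*223 = 180 - 223 = -43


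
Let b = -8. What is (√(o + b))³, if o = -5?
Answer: -13*I*√13 ≈ -46.872*I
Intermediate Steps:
(√(o + b))³ = (√(-5 - 8))³ = (√(-13))³ = (I*√13)³ = -13*I*√13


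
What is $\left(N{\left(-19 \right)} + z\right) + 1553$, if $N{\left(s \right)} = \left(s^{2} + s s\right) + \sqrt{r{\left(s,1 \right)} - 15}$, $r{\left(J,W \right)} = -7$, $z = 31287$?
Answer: $33562 + i \sqrt{22} \approx 33562.0 + 4.6904 i$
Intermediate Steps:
$N{\left(s \right)} = 2 s^{2} + i \sqrt{22}$ ($N{\left(s \right)} = \left(s^{2} + s s\right) + \sqrt{-7 - 15} = \left(s^{2} + s^{2}\right) + \sqrt{-22} = 2 s^{2} + i \sqrt{22}$)
$\left(N{\left(-19 \right)} + z\right) + 1553 = \left(\left(2 \left(-19\right)^{2} + i \sqrt{22}\right) + 31287\right) + 1553 = \left(\left(2 \cdot 361 + i \sqrt{22}\right) + 31287\right) + 1553 = \left(\left(722 + i \sqrt{22}\right) + 31287\right) + 1553 = \left(32009 + i \sqrt{22}\right) + 1553 = 33562 + i \sqrt{22}$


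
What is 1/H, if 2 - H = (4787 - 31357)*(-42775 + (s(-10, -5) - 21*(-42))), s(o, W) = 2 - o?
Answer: -1/1112778168 ≈ -8.9865e-10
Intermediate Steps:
H = -1112778168 (H = 2 - (4787 - 31357)*(-42775 + ((2 - 1*(-10)) - 21*(-42))) = 2 - (-26570)*(-42775 + ((2 + 10) + 882)) = 2 - (-26570)*(-42775 + (12 + 882)) = 2 - (-26570)*(-42775 + 894) = 2 - (-26570)*(-41881) = 2 - 1*1112778170 = 2 - 1112778170 = -1112778168)
1/H = 1/(-1112778168) = -1/1112778168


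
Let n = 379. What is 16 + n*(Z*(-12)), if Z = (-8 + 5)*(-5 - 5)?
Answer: -136424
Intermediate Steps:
Z = 30 (Z = -3*(-10) = 30)
16 + n*(Z*(-12)) = 16 + 379*(30*(-12)) = 16 + 379*(-360) = 16 - 136440 = -136424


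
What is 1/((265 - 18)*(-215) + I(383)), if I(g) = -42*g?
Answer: -1/69191 ≈ -1.4453e-5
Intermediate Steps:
I(g) = -42*g
1/((265 - 18)*(-215) + I(383)) = 1/((265 - 18)*(-215) - 42*383) = 1/(247*(-215) - 16086) = 1/(-53105 - 16086) = 1/(-69191) = -1/69191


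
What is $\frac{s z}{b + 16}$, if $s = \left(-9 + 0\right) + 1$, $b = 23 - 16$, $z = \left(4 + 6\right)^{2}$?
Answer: $- \frac{800}{23} \approx -34.783$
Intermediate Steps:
$z = 100$ ($z = 10^{2} = 100$)
$b = 7$
$s = -8$ ($s = -9 + 1 = -8$)
$\frac{s z}{b + 16} = \frac{\left(-8\right) 100}{7 + 16} = - \frac{800}{23}$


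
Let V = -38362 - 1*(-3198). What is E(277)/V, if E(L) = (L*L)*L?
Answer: -21253933/35164 ≈ -604.42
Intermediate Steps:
E(L) = L³ (E(L) = L²*L = L³)
V = -35164 (V = -38362 + 3198 = -35164)
E(277)/V = 277³/(-35164) = 21253933*(-1/35164) = -21253933/35164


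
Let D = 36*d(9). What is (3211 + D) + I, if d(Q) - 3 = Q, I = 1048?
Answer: 4691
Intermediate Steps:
d(Q) = 3 + Q
D = 432 (D = 36*(3 + 9) = 36*12 = 432)
(3211 + D) + I = (3211 + 432) + 1048 = 3643 + 1048 = 4691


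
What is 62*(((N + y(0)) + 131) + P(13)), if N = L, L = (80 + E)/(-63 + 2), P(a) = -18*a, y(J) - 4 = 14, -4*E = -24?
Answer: -326802/61 ≈ -5357.4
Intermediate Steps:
E = 6 (E = -1/4*(-24) = 6)
y(J) = 18 (y(J) = 4 + 14 = 18)
L = -86/61 (L = (80 + 6)/(-63 + 2) = 86/(-61) = 86*(-1/61) = -86/61 ≈ -1.4098)
N = -86/61 ≈ -1.4098
62*(((N + y(0)) + 131) + P(13)) = 62*(((-86/61 + 18) + 131) - 18*13) = 62*((1012/61 + 131) - 234) = 62*(9003/61 - 234) = 62*(-5271/61) = -326802/61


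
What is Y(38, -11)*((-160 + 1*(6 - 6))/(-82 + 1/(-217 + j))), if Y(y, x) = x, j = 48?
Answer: -297440/13859 ≈ -21.462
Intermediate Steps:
Y(38, -11)*((-160 + 1*(6 - 6))/(-82 + 1/(-217 + j))) = -11*(-160 + 1*(6 - 6))/(-82 + 1/(-217 + 48)) = -11*(-160 + 1*0)/(-82 + 1/(-169)) = -11*(-160 + 0)/(-82 - 1/169) = -(-1760)/(-13859/169) = -(-1760)*(-169)/13859 = -11*27040/13859 = -297440/13859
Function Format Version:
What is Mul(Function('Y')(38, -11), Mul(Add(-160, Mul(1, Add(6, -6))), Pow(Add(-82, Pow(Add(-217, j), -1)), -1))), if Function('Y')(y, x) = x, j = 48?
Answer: Rational(-297440, 13859) ≈ -21.462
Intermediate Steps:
Mul(Function('Y')(38, -11), Mul(Add(-160, Mul(1, Add(6, -6))), Pow(Add(-82, Pow(Add(-217, j), -1)), -1))) = Mul(-11, Mul(Add(-160, Mul(1, Add(6, -6))), Pow(Add(-82, Pow(Add(-217, 48), -1)), -1))) = Mul(-11, Mul(Add(-160, Mul(1, 0)), Pow(Add(-82, Pow(-169, -1)), -1))) = Mul(-11, Mul(Add(-160, 0), Pow(Add(-82, Rational(-1, 169)), -1))) = Mul(-11, Mul(-160, Pow(Rational(-13859, 169), -1))) = Mul(-11, Mul(-160, Rational(-169, 13859))) = Mul(-11, Rational(27040, 13859)) = Rational(-297440, 13859)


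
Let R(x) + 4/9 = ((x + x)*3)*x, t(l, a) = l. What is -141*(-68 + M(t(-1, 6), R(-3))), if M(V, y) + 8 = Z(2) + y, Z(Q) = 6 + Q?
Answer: 6110/3 ≈ 2036.7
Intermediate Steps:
R(x) = -4/9 + 6*x² (R(x) = -4/9 + ((x + x)*3)*x = -4/9 + ((2*x)*3)*x = -4/9 + (6*x)*x = -4/9 + 6*x²)
M(V, y) = y (M(V, y) = -8 + ((6 + 2) + y) = -8 + (8 + y) = y)
-141*(-68 + M(t(-1, 6), R(-3))) = -141*(-68 + (-4/9 + 6*(-3)²)) = -141*(-68 + (-4/9 + 6*9)) = -141*(-68 + (-4/9 + 54)) = -141*(-68 + 482/9) = -141*(-130/9) = 6110/3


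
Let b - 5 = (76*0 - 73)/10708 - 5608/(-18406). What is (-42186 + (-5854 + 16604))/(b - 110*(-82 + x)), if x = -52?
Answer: -3097883379664/1453086053793 ≈ -2.1319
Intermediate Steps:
b = 522082033/98545724 (b = 5 + ((76*0 - 73)/10708 - 5608/(-18406)) = 5 + ((0 - 73)*(1/10708) - 5608*(-1/18406)) = 5 + (-73*1/10708 + 2804/9203) = 5 + (-73/10708 + 2804/9203) = 5 + 29353413/98545724 = 522082033/98545724 ≈ 5.2979)
(-42186 + (-5854 + 16604))/(b - 110*(-82 + x)) = (-42186 + (-5854 + 16604))/(522082033/98545724 - 110*(-82 - 52)) = (-42186 + 10750)/(522082033/98545724 - 110*(-134)) = -31436/(522082033/98545724 + 14740) = -31436/1453086053793/98545724 = -31436*98545724/1453086053793 = -3097883379664/1453086053793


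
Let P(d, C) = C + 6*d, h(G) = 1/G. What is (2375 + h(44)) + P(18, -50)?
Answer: 107053/44 ≈ 2433.0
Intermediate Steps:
(2375 + h(44)) + P(18, -50) = (2375 + 1/44) + (-50 + 6*18) = (2375 + 1/44) + (-50 + 108) = 104501/44 + 58 = 107053/44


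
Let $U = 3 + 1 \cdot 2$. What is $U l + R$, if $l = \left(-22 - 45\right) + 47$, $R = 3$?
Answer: $-97$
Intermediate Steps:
$U = 5$ ($U = 3 + 2 = 5$)
$l = -20$ ($l = -67 + 47 = -20$)
$U l + R = 5 \left(-20\right) + 3 = -100 + 3 = -97$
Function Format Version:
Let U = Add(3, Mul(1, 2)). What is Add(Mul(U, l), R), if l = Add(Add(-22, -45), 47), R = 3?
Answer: -97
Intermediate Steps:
U = 5 (U = Add(3, 2) = 5)
l = -20 (l = Add(-67, 47) = -20)
Add(Mul(U, l), R) = Add(Mul(5, -20), 3) = Add(-100, 3) = -97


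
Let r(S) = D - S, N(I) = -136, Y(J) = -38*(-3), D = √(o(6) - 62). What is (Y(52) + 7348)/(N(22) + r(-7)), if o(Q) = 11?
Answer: -12341/214 - 287*I*√51/642 ≈ -57.668 - 3.1925*I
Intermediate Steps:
D = I*√51 (D = √(11 - 62) = √(-51) = I*√51 ≈ 7.1414*I)
Y(J) = 114
r(S) = -S + I*√51 (r(S) = I*√51 - S = -S + I*√51)
(Y(52) + 7348)/(N(22) + r(-7)) = (114 + 7348)/(-136 + (-1*(-7) + I*√51)) = 7462/(-136 + (7 + I*√51)) = 7462/(-129 + I*√51)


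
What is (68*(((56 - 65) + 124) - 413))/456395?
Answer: -20264/456395 ≈ -0.044400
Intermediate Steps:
(68*(((56 - 65) + 124) - 413))/456395 = (68*((-9 + 124) - 413))*(1/456395) = (68*(115 - 413))*(1/456395) = (68*(-298))*(1/456395) = -20264*1/456395 = -20264/456395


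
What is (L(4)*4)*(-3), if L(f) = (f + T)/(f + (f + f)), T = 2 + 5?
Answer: -11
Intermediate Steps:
T = 7
L(f) = (7 + f)/(3*f) (L(f) = (f + 7)/(f + (f + f)) = (7 + f)/(f + 2*f) = (7 + f)/((3*f)) = (7 + f)*(1/(3*f)) = (7 + f)/(3*f))
(L(4)*4)*(-3) = (((⅓)*(7 + 4)/4)*4)*(-3) = (((⅓)*(¼)*11)*4)*(-3) = ((11/12)*4)*(-3) = (11/3)*(-3) = -11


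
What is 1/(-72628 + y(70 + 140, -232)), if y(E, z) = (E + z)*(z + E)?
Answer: -1/72144 ≈ -1.3861e-5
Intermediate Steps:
y(E, z) = (E + z)**2 (y(E, z) = (E + z)*(E + z) = (E + z)**2)
1/(-72628 + y(70 + 140, -232)) = 1/(-72628 + ((70 + 140) - 232)**2) = 1/(-72628 + (210 - 232)**2) = 1/(-72628 + (-22)**2) = 1/(-72628 + 484) = 1/(-72144) = -1/72144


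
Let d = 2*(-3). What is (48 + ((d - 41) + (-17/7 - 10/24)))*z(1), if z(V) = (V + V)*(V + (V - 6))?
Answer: 310/21 ≈ 14.762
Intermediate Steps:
d = -6
z(V) = 2*V*(-6 + 2*V) (z(V) = (2*V)*(V + (-6 + V)) = (2*V)*(-6 + 2*V) = 2*V*(-6 + 2*V))
(48 + ((d - 41) + (-17/7 - 10/24)))*z(1) = (48 + ((-6 - 41) + (-17/7 - 10/24)))*(4*1*(-3 + 1)) = (48 + (-47 + (-17*⅐ - 10*1/24)))*(4*1*(-2)) = (48 + (-47 + (-17/7 - 5/12)))*(-8) = (48 + (-47 - 239/84))*(-8) = (48 - 4187/84)*(-8) = -155/84*(-8) = 310/21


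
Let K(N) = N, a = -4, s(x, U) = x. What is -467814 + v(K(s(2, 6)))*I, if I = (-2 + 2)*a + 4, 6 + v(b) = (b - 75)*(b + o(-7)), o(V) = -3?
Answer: -467546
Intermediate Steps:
v(b) = -6 + (-75 + b)*(-3 + b) (v(b) = -6 + (b - 75)*(b - 3) = -6 + (-75 + b)*(-3 + b))
I = 4 (I = (-2 + 2)*(-4) + 4 = 0*(-4) + 4 = 0 + 4 = 4)
-467814 + v(K(s(2, 6)))*I = -467814 + (219 + 2² - 78*2)*4 = -467814 + (219 + 4 - 156)*4 = -467814 + 67*4 = -467814 + 268 = -467546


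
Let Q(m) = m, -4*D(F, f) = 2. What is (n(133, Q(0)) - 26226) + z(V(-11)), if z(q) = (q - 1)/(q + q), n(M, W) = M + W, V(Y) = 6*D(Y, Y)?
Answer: -78277/3 ≈ -26092.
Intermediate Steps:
D(F, f) = -1/2 (D(F, f) = -1/4*2 = -1/2)
V(Y) = -3 (V(Y) = 6*(-1/2) = -3)
z(q) = (-1 + q)/(2*q) (z(q) = (-1 + q)/((2*q)) = (-1 + q)*(1/(2*q)) = (-1 + q)/(2*q))
(n(133, Q(0)) - 26226) + z(V(-11)) = ((133 + 0) - 26226) + (1/2)*(-1 - 3)/(-3) = (133 - 26226) + (1/2)*(-1/3)*(-4) = -26093 + 2/3 = -78277/3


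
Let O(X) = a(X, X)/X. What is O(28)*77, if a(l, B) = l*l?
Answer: 2156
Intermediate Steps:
a(l, B) = l²
O(X) = X (O(X) = X²/X = X)
O(28)*77 = 28*77 = 2156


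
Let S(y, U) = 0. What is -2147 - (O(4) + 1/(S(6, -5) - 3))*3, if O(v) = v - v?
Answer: -2146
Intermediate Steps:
O(v) = 0
-2147 - (O(4) + 1/(S(6, -5) - 3))*3 = -2147 - (0 + 1/(0 - 3))*3 = -2147 - (0 + 1/(-3))*3 = -2147 - (0 - ⅓)*3 = -2147 - (-1)*3/3 = -2147 - 1*(-1) = -2147 + 1 = -2146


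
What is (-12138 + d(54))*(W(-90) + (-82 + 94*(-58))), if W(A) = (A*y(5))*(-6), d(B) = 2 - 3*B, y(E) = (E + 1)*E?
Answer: -131170468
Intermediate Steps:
y(E) = E*(1 + E) (y(E) = (1 + E)*E = E*(1 + E))
W(A) = -180*A (W(A) = (A*(5*(1 + 5)))*(-6) = (A*(5*6))*(-6) = (A*30)*(-6) = (30*A)*(-6) = -180*A)
(-12138 + d(54))*(W(-90) + (-82 + 94*(-58))) = (-12138 + (2 - 3*54))*(-180*(-90) + (-82 + 94*(-58))) = (-12138 + (2 - 162))*(16200 + (-82 - 5452)) = (-12138 - 160)*(16200 - 5534) = -12298*10666 = -131170468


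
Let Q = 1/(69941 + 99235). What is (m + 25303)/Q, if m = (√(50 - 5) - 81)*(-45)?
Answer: 4897306848 - 22838760*√5 ≈ 4.8462e+9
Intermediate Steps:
m = 3645 - 135*√5 (m = (√45 - 81)*(-45) = (3*√5 - 81)*(-45) = (-81 + 3*√5)*(-45) = 3645 - 135*√5 ≈ 3343.1)
Q = 1/169176 ≈ 5.9110e-6
(m + 25303)/Q = ((3645 - 135*√5) + 25303)/(1/169176) = (28948 - 135*√5)*169176 = 4897306848 - 22838760*√5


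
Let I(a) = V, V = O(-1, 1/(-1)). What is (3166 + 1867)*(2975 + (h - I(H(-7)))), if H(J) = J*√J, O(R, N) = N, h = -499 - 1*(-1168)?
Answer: 18345285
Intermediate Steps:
h = 669 (h = -499 + 1168 = 669)
V = -1 (V = 1/(-1) = 1*(-1) = -1)
H(J) = J^(3/2)
I(a) = -1
(3166 + 1867)*(2975 + (h - I(H(-7)))) = (3166 + 1867)*(2975 + (669 - 1*(-1))) = 5033*(2975 + (669 + 1)) = 5033*(2975 + 670) = 5033*3645 = 18345285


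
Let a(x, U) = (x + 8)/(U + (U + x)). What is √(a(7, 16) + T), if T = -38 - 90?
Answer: I*√21567/13 ≈ 11.297*I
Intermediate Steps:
a(x, U) = (8 + x)/(x + 2*U)
T = -128
√(a(7, 16) + T) = √((8 + 7)/(7 + 2*16) - 128) = √(15/(7 + 32) - 128) = √(15/39 - 128) = √((1/39)*15 - 128) = √(5/13 - 128) = √(-1659/13) = I*√21567/13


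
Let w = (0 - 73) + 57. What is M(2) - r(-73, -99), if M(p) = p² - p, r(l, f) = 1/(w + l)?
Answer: 179/89 ≈ 2.0112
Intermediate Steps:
w = -16 (w = -73 + 57 = -16)
r(l, f) = 1/(-16 + l)
M(2) - r(-73, -99) = 2*(-1 + 2) - 1/(-16 - 73) = 2*1 - 1/(-89) = 2 - 1*(-1/89) = 2 + 1/89 = 179/89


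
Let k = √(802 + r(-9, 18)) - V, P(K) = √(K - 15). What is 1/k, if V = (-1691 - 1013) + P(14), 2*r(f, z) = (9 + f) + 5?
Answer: 2/(5408 + √3218 - 2*I) ≈ 0.00036598 + 1.3394e-7*I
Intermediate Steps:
r(f, z) = 7 + f/2 (r(f, z) = ((9 + f) + 5)/2 = (14 + f)/2 = 7 + f/2)
P(K) = √(-15 + K)
V = -2704 + I (V = (-1691 - 1013) + √(-15 + 14) = -2704 + √(-1) = -2704 + I ≈ -2704.0 + 1.0*I)
k = 2704 + √3218/2 - I (k = √(802 + (7 + (½)*(-9))) - (-2704 + I) = √(802 + (7 - 9/2)) + (2704 - I) = √(802 + 5/2) + (2704 - I) = √(1609/2) + (2704 - I) = √3218/2 + (2704 - I) = 2704 + √3218/2 - I ≈ 2732.4 - 1.0*I)
1/k = 1/(2704 + √3218/2 - I)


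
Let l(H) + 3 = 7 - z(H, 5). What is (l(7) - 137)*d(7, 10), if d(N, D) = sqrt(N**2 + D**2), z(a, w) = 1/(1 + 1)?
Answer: -267*sqrt(149)/2 ≈ -1629.6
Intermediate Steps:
z(a, w) = 1/2
l(H) = 7/2 (l(H) = -3 + (7 - 1*1/2) = -3 + (7 - 1/2) = -3 + 13/2 = 7/2)
d(N, D) = sqrt(D**2 + N**2)
(l(7) - 137)*d(7, 10) = (7/2 - 137)*sqrt(10**2 + 7**2) = -267*sqrt(100 + 49)/2 = -267*sqrt(149)/2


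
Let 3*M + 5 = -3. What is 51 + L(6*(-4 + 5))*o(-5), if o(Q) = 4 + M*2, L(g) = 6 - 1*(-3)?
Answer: 39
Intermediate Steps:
M = -8/3 (M = -5/3 + (1/3)*(-3) = -5/3 - 1 = -8/3 ≈ -2.6667)
L(g) = 9 (L(g) = 6 + 3 = 9)
o(Q) = -4/3 (o(Q) = 4 - 8/3*2 = 4 - 16/3 = -4/3)
51 + L(6*(-4 + 5))*o(-5) = 51 + 9*(-4/3) = 51 - 12 = 39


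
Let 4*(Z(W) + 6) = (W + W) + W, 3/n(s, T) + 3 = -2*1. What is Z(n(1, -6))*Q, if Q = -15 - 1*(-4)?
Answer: 1419/20 ≈ 70.950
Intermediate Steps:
n(s, T) = -⅗ (n(s, T) = 3/(-3 - 2*1) = 3/(-3 - 2) = 3/(-5) = 3*(-⅕) = -⅗)
Z(W) = -6 + 3*W/4 (Z(W) = -6 + ((W + W) + W)/4 = -6 + (2*W + W)/4 = -6 + (3*W)/4 = -6 + 3*W/4)
Q = -11 (Q = -15 + 4 = -11)
Z(n(1, -6))*Q = (-6 + (¾)*(-⅗))*(-11) = (-6 - 9/20)*(-11) = -129/20*(-11) = 1419/20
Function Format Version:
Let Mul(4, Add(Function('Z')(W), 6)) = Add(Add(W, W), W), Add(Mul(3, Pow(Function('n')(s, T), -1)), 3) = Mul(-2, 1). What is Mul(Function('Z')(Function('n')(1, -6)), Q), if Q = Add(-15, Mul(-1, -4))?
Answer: Rational(1419, 20) ≈ 70.950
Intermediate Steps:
Function('n')(s, T) = Rational(-3, 5) (Function('n')(s, T) = Mul(3, Pow(Add(-3, Mul(-2, 1)), -1)) = Mul(3, Pow(Add(-3, -2), -1)) = Mul(3, Pow(-5, -1)) = Mul(3, Rational(-1, 5)) = Rational(-3, 5))
Function('Z')(W) = Add(-6, Mul(Rational(3, 4), W)) (Function('Z')(W) = Add(-6, Mul(Rational(1, 4), Add(Add(W, W), W))) = Add(-6, Mul(Rational(1, 4), Add(Mul(2, W), W))) = Add(-6, Mul(Rational(1, 4), Mul(3, W))) = Add(-6, Mul(Rational(3, 4), W)))
Q = -11 (Q = Add(-15, 4) = -11)
Mul(Function('Z')(Function('n')(1, -6)), Q) = Mul(Add(-6, Mul(Rational(3, 4), Rational(-3, 5))), -11) = Mul(Add(-6, Rational(-9, 20)), -11) = Mul(Rational(-129, 20), -11) = Rational(1419, 20)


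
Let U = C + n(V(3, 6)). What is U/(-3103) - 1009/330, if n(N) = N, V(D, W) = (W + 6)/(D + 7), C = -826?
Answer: -2858743/1023990 ≈ -2.7918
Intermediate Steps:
V(D, W) = (6 + W)/(7 + D)
U = -4124/5 (U = -826 + (6 + 6)/(7 + 3) = -826 + 12/10 = -826 + (⅒)*12 = -826 + 6/5 = -4124/5 ≈ -824.80)
U/(-3103) - 1009/330 = -4124/5/(-3103) - 1009/330 = -4124/5*(-1/3103) - 1009*1/330 = 4124/15515 - 1009/330 = -2858743/1023990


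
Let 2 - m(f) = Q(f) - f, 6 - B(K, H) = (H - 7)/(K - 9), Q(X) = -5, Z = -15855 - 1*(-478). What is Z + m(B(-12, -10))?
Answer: -322661/21 ≈ -15365.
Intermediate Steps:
Z = -15377 (Z = -15855 + 478 = -15377)
B(K, H) = 6 - (-7 + H)/(-9 + K) (B(K, H) = 6 - (H - 7)/(K - 9) = 6 - (-7 + H)/(-9 + K))
m(f) = 7 + f (m(f) = 2 - (-5 - f) = 2 + (5 + f) = 7 + f)
Z + m(B(-12, -10)) = -15377 + (7 + (-47 - 1*(-10) + 6*(-12))/(-9 - 12)) = -15377 + (7 + (-47 + 10 - 72)/(-21)) = -15377 + (7 - 1/21*(-109)) = -15377 + (7 + 109/21) = -15377 + 256/21 = -322661/21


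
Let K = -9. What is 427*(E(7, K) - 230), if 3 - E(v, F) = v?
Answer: -99918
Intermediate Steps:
E(v, F) = 3 - v
427*(E(7, K) - 230) = 427*((3 - 1*7) - 230) = 427*((3 - 7) - 230) = 427*(-4 - 230) = 427*(-234) = -99918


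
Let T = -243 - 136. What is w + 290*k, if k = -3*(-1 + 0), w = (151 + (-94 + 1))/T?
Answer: 329672/379 ≈ 869.85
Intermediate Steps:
T = -379
w = -58/379 (w = (151 + (-94 + 1))/(-379) = (151 - 93)*(-1/379) = 58*(-1/379) = -58/379 ≈ -0.15303)
k = 3 (k = -3*(-1) = 3)
w + 290*k = -58/379 + 290*3 = -58/379 + 870 = 329672/379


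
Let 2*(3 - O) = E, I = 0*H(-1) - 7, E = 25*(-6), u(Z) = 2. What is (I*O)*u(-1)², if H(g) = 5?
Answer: -2184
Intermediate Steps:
E = -150
I = -7 (I = 0*5 - 7 = 0 - 7 = -7)
O = 78 (O = 3 - ½*(-150) = 3 + 75 = 78)
(I*O)*u(-1)² = -7*78*2² = -546*4 = -2184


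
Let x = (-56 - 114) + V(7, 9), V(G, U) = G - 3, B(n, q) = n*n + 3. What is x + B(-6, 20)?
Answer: -127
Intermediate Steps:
B(n, q) = 3 + n**2 (B(n, q) = n**2 + 3 = 3 + n**2)
V(G, U) = -3 + G
x = -166 (x = (-56 - 114) + (-3 + 7) = -170 + 4 = -166)
x + B(-6, 20) = -166 + (3 + (-6)**2) = -166 + (3 + 36) = -166 + 39 = -127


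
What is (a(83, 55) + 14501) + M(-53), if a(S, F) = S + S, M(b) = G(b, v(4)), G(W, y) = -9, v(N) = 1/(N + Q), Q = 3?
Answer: 14658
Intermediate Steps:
v(N) = 1/(3 + N) (v(N) = 1/(N + 3) = 1/(3 + N))
M(b) = -9
a(S, F) = 2*S
(a(83, 55) + 14501) + M(-53) = (2*83 + 14501) - 9 = (166 + 14501) - 9 = 14667 - 9 = 14658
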